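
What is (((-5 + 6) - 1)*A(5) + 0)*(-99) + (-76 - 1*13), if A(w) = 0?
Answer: -89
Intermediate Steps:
(((-5 + 6) - 1)*A(5) + 0)*(-99) + (-76 - 1*13) = (((-5 + 6) - 1)*0 + 0)*(-99) + (-76 - 1*13) = ((1 - 1)*0 + 0)*(-99) + (-76 - 13) = (0*0 + 0)*(-99) - 89 = (0 + 0)*(-99) - 89 = 0*(-99) - 89 = 0 - 89 = -89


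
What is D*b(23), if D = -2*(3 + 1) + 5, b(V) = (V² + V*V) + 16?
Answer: -3222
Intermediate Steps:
b(V) = 16 + 2*V² (b(V) = (V² + V²) + 16 = 2*V² + 16 = 16 + 2*V²)
D = -3 (D = -2*4 + 5 = -8 + 5 = -3)
D*b(23) = -3*(16 + 2*23²) = -3*(16 + 2*529) = -3*(16 + 1058) = -3*1074 = -3222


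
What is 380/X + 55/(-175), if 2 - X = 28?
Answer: -6793/455 ≈ -14.930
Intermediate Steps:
X = -26 (X = 2 - 1*28 = 2 - 28 = -26)
380/X + 55/(-175) = 380/(-26) + 55/(-175) = 380*(-1/26) + 55*(-1/175) = -190/13 - 11/35 = -6793/455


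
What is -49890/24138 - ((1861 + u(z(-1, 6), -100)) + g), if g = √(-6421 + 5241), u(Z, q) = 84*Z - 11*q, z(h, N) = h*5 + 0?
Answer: -10230758/4023 - 2*I*√295 ≈ -2543.1 - 34.351*I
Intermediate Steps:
z(h, N) = 5*h (z(h, N) = 5*h + 0 = 5*h)
u(Z, q) = -11*q + 84*Z
g = 2*I*√295 (g = √(-1180) = 2*I*√295 ≈ 34.351*I)
-49890/24138 - ((1861 + u(z(-1, 6), -100)) + g) = -49890/24138 - ((1861 + (-11*(-100) + 84*(5*(-1)))) + 2*I*√295) = -49890*1/24138 - ((1861 + (1100 + 84*(-5))) + 2*I*√295) = -8315/4023 - ((1861 + (1100 - 420)) + 2*I*√295) = -8315/4023 - ((1861 + 680) + 2*I*√295) = -8315/4023 - (2541 + 2*I*√295) = -8315/4023 + (-2541 - 2*I*√295) = -10230758/4023 - 2*I*√295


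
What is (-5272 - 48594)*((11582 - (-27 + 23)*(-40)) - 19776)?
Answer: 449996564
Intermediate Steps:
(-5272 - 48594)*((11582 - (-27 + 23)*(-40)) - 19776) = -53866*((11582 - (-4)*(-40)) - 19776) = -53866*((11582 - 1*160) - 19776) = -53866*((11582 - 160) - 19776) = -53866*(11422 - 19776) = -53866*(-8354) = 449996564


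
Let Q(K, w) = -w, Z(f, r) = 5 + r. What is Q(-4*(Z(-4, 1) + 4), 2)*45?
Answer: -90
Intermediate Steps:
Q(-4*(Z(-4, 1) + 4), 2)*45 = -1*2*45 = -2*45 = -90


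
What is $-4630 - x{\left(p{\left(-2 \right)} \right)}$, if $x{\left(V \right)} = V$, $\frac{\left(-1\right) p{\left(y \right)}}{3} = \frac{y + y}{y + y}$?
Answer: $-4627$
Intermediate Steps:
$p{\left(y \right)} = -3$ ($p{\left(y \right)} = - 3 \frac{y + y}{y + y} = - 3 \frac{2 y}{2 y} = - 3 \cdot 2 y \frac{1}{2 y} = \left(-3\right) 1 = -3$)
$-4630 - x{\left(p{\left(-2 \right)} \right)} = -4630 - -3 = -4630 + 3 = -4627$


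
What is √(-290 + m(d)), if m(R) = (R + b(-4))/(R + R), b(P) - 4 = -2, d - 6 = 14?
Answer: I*√28945/10 ≈ 17.013*I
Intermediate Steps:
d = 20 (d = 6 + 14 = 20)
b(P) = 2 (b(P) = 4 - 2 = 2)
m(R) = (2 + R)/(2*R) (m(R) = (R + 2)/(R + R) = (2 + R)/((2*R)) = (2 + R)*(1/(2*R)) = (2 + R)/(2*R))
√(-290 + m(d)) = √(-290 + (½)*(2 + 20)/20) = √(-290 + (½)*(1/20)*22) = √(-290 + 11/20) = √(-5789/20) = I*√28945/10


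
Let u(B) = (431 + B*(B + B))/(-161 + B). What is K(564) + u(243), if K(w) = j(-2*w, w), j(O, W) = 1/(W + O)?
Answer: 33425137/23124 ≈ 1445.5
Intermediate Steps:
j(O, W) = 1/(O + W)
K(w) = -1/w (K(w) = 1/(-2*w + w) = 1/(-w) = -1/w)
u(B) = (431 + 2*B**2)/(-161 + B) (u(B) = (431 + B*(2*B))/(-161 + B) = (431 + 2*B**2)/(-161 + B))
K(564) + u(243) = -1/564 + (431 + 2*243**2)/(-161 + 243) = -1*1/564 + (431 + 2*59049)/82 = -1/564 + (431 + 118098)/82 = -1/564 + (1/82)*118529 = -1/564 + 118529/82 = 33425137/23124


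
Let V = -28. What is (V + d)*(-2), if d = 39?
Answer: -22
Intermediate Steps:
(V + d)*(-2) = (-28 + 39)*(-2) = 11*(-2) = -22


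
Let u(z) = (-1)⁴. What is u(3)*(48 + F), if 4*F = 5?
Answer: 197/4 ≈ 49.250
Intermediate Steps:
u(z) = 1
F = 5/4 (F = (¼)*5 = 5/4 ≈ 1.2500)
u(3)*(48 + F) = 1*(48 + 5/4) = 1*(197/4) = 197/4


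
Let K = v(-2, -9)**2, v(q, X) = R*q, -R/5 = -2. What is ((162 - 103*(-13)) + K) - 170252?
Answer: -168351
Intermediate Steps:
R = 10 (R = -5*(-2) = 10)
v(q, X) = 10*q
K = 400 (K = (10*(-2))**2 = (-20)**2 = 400)
((162 - 103*(-13)) + K) - 170252 = ((162 - 103*(-13)) + 400) - 170252 = ((162 + 1339) + 400) - 170252 = (1501 + 400) - 170252 = 1901 - 170252 = -168351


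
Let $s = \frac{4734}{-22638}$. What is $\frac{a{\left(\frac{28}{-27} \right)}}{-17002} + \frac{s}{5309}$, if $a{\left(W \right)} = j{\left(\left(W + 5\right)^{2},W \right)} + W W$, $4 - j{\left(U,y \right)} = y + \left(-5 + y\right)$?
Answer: $- \frac{187192527811}{248271615790506} \approx -0.00075398$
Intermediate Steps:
$j{\left(U,y \right)} = 9 - 2 y$ ($j{\left(U,y \right)} = 4 - \left(y + \left(-5 + y\right)\right) = 4 - \left(-5 + 2 y\right) = 9 - 2 y$)
$s = - \frac{789}{3773}$ ($s = 4734 \left(- \frac{1}{22638}\right) = - \frac{789}{3773} \approx -0.20912$)
$a{\left(W \right)} = 9 + W^{2} - 2 W$ ($a{\left(W \right)} = \left(9 - 2 W\right) + W W = \left(9 - 2 W\right) + W^{2} = 9 + W^{2} - 2 W$)
$\frac{a{\left(\frac{28}{-27} \right)}}{-17002} + \frac{s}{5309} = \frac{9 + \left(\frac{28}{-27}\right)^{2} - 2 \frac{28}{-27}}{-17002} - \frac{789}{3773 \cdot 5309} = \left(9 + \left(28 \left(- \frac{1}{27}\right)\right)^{2} - 2 \cdot 28 \left(- \frac{1}{27}\right)\right) \left(- \frac{1}{17002}\right) - \frac{789}{20030857} = \left(9 + \left(- \frac{28}{27}\right)^{2} - - \frac{56}{27}\right) \left(- \frac{1}{17002}\right) - \frac{789}{20030857} = \left(9 + \frac{784}{729} + \frac{56}{27}\right) \left(- \frac{1}{17002}\right) - \frac{789}{20030857} = \frac{8857}{729} \left(- \frac{1}{17002}\right) - \frac{789}{20030857} = - \frac{8857}{12394458} - \frac{789}{20030857} = - \frac{187192527811}{248271615790506}$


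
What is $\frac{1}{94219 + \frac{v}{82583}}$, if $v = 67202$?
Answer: $\frac{82583}{7780954879} \approx 1.0613 \cdot 10^{-5}$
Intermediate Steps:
$\frac{1}{94219 + \frac{v}{82583}} = \frac{1}{94219 + \frac{67202}{82583}} = \frac{1}{\frac{7780954879}{82583}} = \frac{82583}{7780954879}$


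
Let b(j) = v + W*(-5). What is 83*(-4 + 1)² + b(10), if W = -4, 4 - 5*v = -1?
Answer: 768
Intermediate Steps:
v = 1 (v = ⅘ - ⅕*(-1) = ⅘ + ⅕ = 1)
b(j) = 21 (b(j) = 1 - 4*(-5) = 1 + 20 = 21)
83*(-4 + 1)² + b(10) = 83*(-4 + 1)² + 21 = 83*(-3)² + 21 = 83*9 + 21 = 747 + 21 = 768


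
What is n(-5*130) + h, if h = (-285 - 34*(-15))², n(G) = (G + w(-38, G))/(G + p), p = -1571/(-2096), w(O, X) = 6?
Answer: 68893317949/1360829 ≈ 50626.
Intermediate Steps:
p = 1571/2096 (p = -1571*(-1/2096) = 1571/2096 ≈ 0.74952)
n(G) = (6 + G)/(1571/2096 + G) (n(G) = (G + 6)/(G + 1571/2096) = (6 + G)/(1571/2096 + G))
h = 50625 (h = (-285 + 510)² = 225² = 50625)
n(-5*130) + h = 2096*(6 - 5*130)/(1571 + 2096*(-5*130)) + 50625 = 2096*(6 - 650)/(1571 + 2096*(-650)) + 50625 = 2096*(-644)/(1571 - 1362400) + 50625 = 2096*(-644)/(-1360829) + 50625 = 2096*(-1/1360829)*(-644) + 50625 = 1349824/1360829 + 50625 = 68893317949/1360829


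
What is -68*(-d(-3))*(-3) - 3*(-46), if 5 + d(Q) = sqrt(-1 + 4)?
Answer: 1158 - 204*sqrt(3) ≈ 804.66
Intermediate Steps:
d(Q) = -5 + sqrt(3) (d(Q) = -5 + sqrt(-1 + 4) = -5 + sqrt(3))
-68*(-d(-3))*(-3) - 3*(-46) = -68*(-(-5 + sqrt(3)))*(-3) - 3*(-46) = -68*(5 - sqrt(3))*(-3) + 138 = -68*(-15 + 3*sqrt(3)) + 138 = (1020 - 204*sqrt(3)) + 138 = 1158 - 204*sqrt(3)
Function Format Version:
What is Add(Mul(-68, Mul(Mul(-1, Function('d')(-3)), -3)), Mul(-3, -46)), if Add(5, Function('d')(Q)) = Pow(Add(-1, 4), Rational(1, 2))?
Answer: Add(1158, Mul(-204, Pow(3, Rational(1, 2)))) ≈ 804.66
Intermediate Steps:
Function('d')(Q) = Add(-5, Pow(3, Rational(1, 2))) (Function('d')(Q) = Add(-5, Pow(Add(-1, 4), Rational(1, 2))) = Add(-5, Pow(3, Rational(1, 2))))
Add(Mul(-68, Mul(Mul(-1, Function('d')(-3)), -3)), Mul(-3, -46)) = Add(Mul(-68, Mul(Mul(-1, Add(-5, Pow(3, Rational(1, 2)))), -3)), Mul(-3, -46)) = Add(Mul(-68, Mul(Add(5, Mul(-1, Pow(3, Rational(1, 2)))), -3)), 138) = Add(Mul(-68, Add(-15, Mul(3, Pow(3, Rational(1, 2))))), 138) = Add(Add(1020, Mul(-204, Pow(3, Rational(1, 2)))), 138) = Add(1158, Mul(-204, Pow(3, Rational(1, 2))))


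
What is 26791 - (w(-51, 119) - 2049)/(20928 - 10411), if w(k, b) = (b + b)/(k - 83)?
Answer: 18878120851/704639 ≈ 26791.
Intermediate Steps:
w(k, b) = 2*b/(-83 + k) (w(k, b) = (2*b)/(-83 + k) = 2*b/(-83 + k))
26791 - (w(-51, 119) - 2049)/(20928 - 10411) = 26791 - (2*119/(-83 - 51) - 2049)/(20928 - 10411) = 26791 - (2*119/(-134) - 2049)/10517 = 26791 - (2*119*(-1/134) - 2049)/10517 = 26791 - (-119/67 - 2049)/10517 = 26791 - (-137402)/(67*10517) = 26791 - 1*(-137402/704639) = 26791 + 137402/704639 = 18878120851/704639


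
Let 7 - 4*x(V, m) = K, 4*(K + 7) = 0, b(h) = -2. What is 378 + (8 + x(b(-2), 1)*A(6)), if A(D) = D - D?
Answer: 386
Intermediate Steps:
A(D) = 0
K = -7 (K = -7 + (¼)*0 = -7 + 0 = -7)
x(V, m) = 7/2 (x(V, m) = 7/4 - ¼*(-7) = 7/4 + 7/4 = 7/2)
378 + (8 + x(b(-2), 1)*A(6)) = 378 + (8 + (7/2)*0) = 378 + (8 + 0) = 378 + 8 = 386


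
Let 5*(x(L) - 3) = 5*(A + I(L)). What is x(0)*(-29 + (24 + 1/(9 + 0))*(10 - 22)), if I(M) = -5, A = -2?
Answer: 3820/3 ≈ 1273.3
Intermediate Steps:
x(L) = -4 (x(L) = 3 + (5*(-2 - 5))/5 = 3 + (5*(-7))/5 = 3 + (⅕)*(-35) = 3 - 7 = -4)
x(0)*(-29 + (24 + 1/(9 + 0))*(10 - 22)) = -4*(-29 + (24 + 1/(9 + 0))*(10 - 22)) = -4*(-29 + (24 + 1/9)*(-12)) = -4*(-29 + (24 + ⅑)*(-12)) = -4*(-29 + (217/9)*(-12)) = -4*(-29 - 868/3) = -4*(-955/3) = 3820/3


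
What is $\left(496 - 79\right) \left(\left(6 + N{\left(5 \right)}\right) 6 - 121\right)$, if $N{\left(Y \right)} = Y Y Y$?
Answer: $277305$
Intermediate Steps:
$N{\left(Y \right)} = Y^{3}$ ($N{\left(Y \right)} = Y^{2} Y = Y^{3}$)
$\left(496 - 79\right) \left(\left(6 + N{\left(5 \right)}\right) 6 - 121\right) = \left(496 - 79\right) \left(\left(6 + 5^{3}\right) 6 - 121\right) = 417 \left(\left(6 + 125\right) 6 - 121\right) = 417 \left(131 \cdot 6 - 121\right) = 417 \left(786 - 121\right) = 417 \cdot 665 = 277305$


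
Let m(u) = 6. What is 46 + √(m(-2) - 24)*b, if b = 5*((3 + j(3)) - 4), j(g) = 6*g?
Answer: 46 + 255*I*√2 ≈ 46.0 + 360.62*I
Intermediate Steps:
b = 85 (b = 5*((3 + 6*3) - 4) = 5*((3 + 18) - 4) = 5*(21 - 4) = 5*17 = 85)
46 + √(m(-2) - 24)*b = 46 + √(6 - 24)*85 = 46 + √(-18)*85 = 46 + (3*I*√2)*85 = 46 + 255*I*√2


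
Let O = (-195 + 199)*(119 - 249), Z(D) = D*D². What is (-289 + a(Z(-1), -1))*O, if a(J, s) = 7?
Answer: 146640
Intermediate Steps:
Z(D) = D³
O = -520 (O = 4*(-130) = -520)
(-289 + a(Z(-1), -1))*O = (-289 + 7)*(-520) = -282*(-520) = 146640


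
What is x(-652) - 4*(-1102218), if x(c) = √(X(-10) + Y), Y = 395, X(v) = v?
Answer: 4408872 + √385 ≈ 4.4089e+6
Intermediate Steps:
x(c) = √385 (x(c) = √(-10 + 395) = √385)
x(-652) - 4*(-1102218) = √385 - 4*(-1102218) = √385 - 1*(-4408872) = √385 + 4408872 = 4408872 + √385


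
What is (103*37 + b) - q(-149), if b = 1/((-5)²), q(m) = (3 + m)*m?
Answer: -448574/25 ≈ -17943.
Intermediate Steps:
q(m) = m*(3 + m)
b = 1/25 ≈ 0.040000
(103*37 + b) - q(-149) = (103*37 + 1/25) - (-149)*(3 - 149) = (3811 + 1/25) - (-149)*(-146) = 95276/25 - 1*21754 = 95276/25 - 21754 = -448574/25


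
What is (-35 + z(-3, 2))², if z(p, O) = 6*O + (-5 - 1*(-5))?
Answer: 529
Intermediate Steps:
z(p, O) = 6*O (z(p, O) = 6*O + (-5 + 5) = 6*O + 0 = 6*O)
(-35 + z(-3, 2))² = (-35 + 6*2)² = (-35 + 12)² = (-23)² = 529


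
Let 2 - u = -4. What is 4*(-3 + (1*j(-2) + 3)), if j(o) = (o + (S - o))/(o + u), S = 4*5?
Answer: 20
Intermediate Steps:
u = 6 (u = 2 - 1*(-4) = 2 + 4 = 6)
S = 20
j(o) = 20/(6 + o) (j(o) = (o + (20 - o))/(o + 6) = 20/(6 + o))
4*(-3 + (1*j(-2) + 3)) = 4*(-3 + (1*(20/(6 - 2)) + 3)) = 4*(-3 + (1*(20/4) + 3)) = 4*(-3 + (1*(20*(¼)) + 3)) = 4*(-3 + (1*5 + 3)) = 4*(-3 + (5 + 3)) = 4*(-3 + 8) = 4*5 = 20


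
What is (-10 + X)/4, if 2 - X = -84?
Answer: 19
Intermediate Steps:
X = 86 (X = 2 - 1*(-84) = 2 + 84 = 86)
(-10 + X)/4 = (-10 + 86)/4 = (¼)*76 = 19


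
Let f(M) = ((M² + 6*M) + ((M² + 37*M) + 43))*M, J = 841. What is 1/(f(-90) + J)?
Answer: -1/1112729 ≈ -8.9869e-7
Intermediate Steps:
f(M) = M*(43 + 2*M² + 43*M) (f(M) = ((M² + 6*M) + (43 + M² + 37*M))*M = (43 + 2*M² + 43*M)*M = M*(43 + 2*M² + 43*M))
1/(f(-90) + J) = 1/(-90*(43 + 2*(-90)² + 43*(-90)) + 841) = 1/(-90*(43 + 2*8100 - 3870) + 841) = 1/(-90*(43 + 16200 - 3870) + 841) = 1/(-90*12373 + 841) = 1/(-1113570 + 841) = 1/(-1112729) = -1/1112729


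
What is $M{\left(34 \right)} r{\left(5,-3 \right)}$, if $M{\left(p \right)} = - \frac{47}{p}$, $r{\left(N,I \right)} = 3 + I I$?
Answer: $- \frac{282}{17} \approx -16.588$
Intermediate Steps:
$r{\left(N,I \right)} = 3 + I^{2}$
$M{\left(34 \right)} r{\left(5,-3 \right)} = - \frac{47}{34} \left(3 + \left(-3\right)^{2}\right) = \left(-47\right) \frac{1}{34} \left(3 + 9\right) = \left(- \frac{47}{34}\right) 12 = - \frac{282}{17}$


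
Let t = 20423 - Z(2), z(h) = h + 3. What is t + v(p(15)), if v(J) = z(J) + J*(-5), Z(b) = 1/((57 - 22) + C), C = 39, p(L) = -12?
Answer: 1515075/74 ≈ 20474.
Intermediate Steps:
z(h) = 3 + h
Z(b) = 1/74 (Z(b) = 1/((57 - 22) + 39) = 1/(35 + 39) = 1/74)
v(J) = 3 - 4*J (v(J) = (3 + J) + J*(-5) = (3 + J) - 5*J = 3 - 4*J)
t = 1511301/74 (t = 20423 - 1*1/74 = 20423 - 1/74 = 1511301/74 ≈ 20423.)
t + v(p(15)) = 1511301/74 + (3 - 4*(-12)) = 1511301/74 + (3 + 48) = 1511301/74 + 51 = 1515075/74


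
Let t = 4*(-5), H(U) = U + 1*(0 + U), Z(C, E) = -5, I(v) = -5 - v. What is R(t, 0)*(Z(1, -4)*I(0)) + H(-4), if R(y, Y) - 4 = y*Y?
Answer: 92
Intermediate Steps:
H(U) = 2*U (H(U) = U + 1*U = U + U = 2*U)
t = -20
R(y, Y) = 4 + Y*y (R(y, Y) = 4 + y*Y = 4 + Y*y)
R(t, 0)*(Z(1, -4)*I(0)) + H(-4) = (4 + 0*(-20))*(-5*(-5 - 1*0)) + 2*(-4) = (4 + 0)*(-5*(-5 + 0)) - 8 = 4*(-5*(-5)) - 8 = 4*25 - 8 = 100 - 8 = 92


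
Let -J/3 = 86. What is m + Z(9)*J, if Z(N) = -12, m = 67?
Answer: 3163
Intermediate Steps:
J = -258 (J = -3*86 = -258)
m + Z(9)*J = 67 - 12*(-258) = 67 + 3096 = 3163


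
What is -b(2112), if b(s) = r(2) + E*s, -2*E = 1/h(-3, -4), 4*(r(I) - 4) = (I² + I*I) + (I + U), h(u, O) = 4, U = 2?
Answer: 257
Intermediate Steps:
r(I) = 9/2 + I²/2 + I/4 (r(I) = 4 + ((I² + I*I) + (I + 2))/4 = 4 + ((I² + I²) + (2 + I))/4 = 4 + (2*I² + (2 + I))/4 = 4 + (2 + I + 2*I²)/4 = 4 + (½ + I²/2 + I/4) = 9/2 + I²/2 + I/4)
E = -⅛ (E = -½/4 = -½*¼ = -⅛ ≈ -0.12500)
b(s) = 7 - s/8 (b(s) = (9/2 + (½)*2² + (¼)*2) - s/8 = (9/2 + (½)*4 + ½) - s/8 = (9/2 + 2 + ½) - s/8 = 7 - s/8)
-b(2112) = -(7 - ⅛*2112) = -(7 - 264) = -1*(-257) = 257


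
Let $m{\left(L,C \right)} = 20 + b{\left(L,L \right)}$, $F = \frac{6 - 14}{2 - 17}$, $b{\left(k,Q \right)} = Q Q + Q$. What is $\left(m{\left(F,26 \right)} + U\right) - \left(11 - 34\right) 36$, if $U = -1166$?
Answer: $- \frac{71366}{225} \approx -317.18$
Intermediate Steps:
$b{\left(k,Q \right)} = Q + Q^{2}$ ($b{\left(k,Q \right)} = Q^{2} + Q = Q + Q^{2}$)
$F = \frac{8}{15}$ ($F = - \frac{8}{-15} = \left(-8\right) \left(- \frac{1}{15}\right) = \frac{8}{15} \approx 0.53333$)
$m{\left(L,C \right)} = 20 + L \left(1 + L\right)$
$\left(m{\left(F,26 \right)} + U\right) - \left(11 - 34\right) 36 = \left(\left(20 + \frac{8 \left(1 + \frac{8}{15}\right)}{15}\right) - 1166\right) - \left(11 - 34\right) 36 = \left(\left(20 + \frac{8}{15} \cdot \frac{23}{15}\right) - 1166\right) - \left(-23\right) 36 = \left(\left(20 + \frac{184}{225}\right) - 1166\right) - -828 = \left(\frac{4684}{225} - 1166\right) + 828 = - \frac{257666}{225} + 828 = - \frac{71366}{225}$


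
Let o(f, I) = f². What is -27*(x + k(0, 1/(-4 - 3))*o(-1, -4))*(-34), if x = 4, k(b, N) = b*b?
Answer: 3672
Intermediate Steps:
k(b, N) = b²
-27*(x + k(0, 1/(-4 - 3))*o(-1, -4))*(-34) = -27*(4 + 0²*(-1)²)*(-34) = -27*(4 + 0*1)*(-34) = -27*(4 + 0)*(-34) = -27*4*(-34) = -108*(-34) = 3672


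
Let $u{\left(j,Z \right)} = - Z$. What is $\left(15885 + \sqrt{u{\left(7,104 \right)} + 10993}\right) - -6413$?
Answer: $22298 + \sqrt{10889} \approx 22402.0$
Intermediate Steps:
$\left(15885 + \sqrt{u{\left(7,104 \right)} + 10993}\right) - -6413 = \left(15885 + \sqrt{\left(-1\right) 104 + 10993}\right) - -6413 = \left(15885 + \sqrt{-104 + 10993}\right) + 6413 = \left(15885 + \sqrt{10889}\right) + 6413 = 22298 + \sqrt{10889}$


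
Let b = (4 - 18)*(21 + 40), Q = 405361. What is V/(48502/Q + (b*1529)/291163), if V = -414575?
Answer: 1957227228271469/20607384948 ≈ 94977.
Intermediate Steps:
b = -854 (b = -14*61 = -854)
V/(48502/Q + (b*1529)/291163) = -414575/(48502/405361 - 854*1529/291163) = -414575/(48502*(1/405361) - 1305766*1/291163) = -414575/(48502/405361 - 1305766/291163) = -414575/(-515184623700/118026124843) = -414575*(-118026124843/515184623700) = 1957227228271469/20607384948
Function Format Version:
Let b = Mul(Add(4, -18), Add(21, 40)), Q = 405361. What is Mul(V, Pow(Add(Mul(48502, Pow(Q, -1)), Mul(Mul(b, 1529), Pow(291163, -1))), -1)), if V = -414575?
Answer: Rational(1957227228271469, 20607384948) ≈ 94977.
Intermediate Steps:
b = -854 (b = Mul(-14, 61) = -854)
Mul(V, Pow(Add(Mul(48502, Pow(Q, -1)), Mul(Mul(b, 1529), Pow(291163, -1))), -1)) = Mul(-414575, Pow(Add(Mul(48502, Pow(405361, -1)), Mul(Mul(-854, 1529), Pow(291163, -1))), -1)) = Mul(-414575, Pow(Add(Mul(48502, Rational(1, 405361)), Mul(-1305766, Rational(1, 291163))), -1)) = Mul(-414575, Pow(Add(Rational(48502, 405361), Rational(-1305766, 291163)), -1)) = Mul(-414575, Pow(Rational(-515184623700, 118026124843), -1)) = Mul(-414575, Rational(-118026124843, 515184623700)) = Rational(1957227228271469, 20607384948)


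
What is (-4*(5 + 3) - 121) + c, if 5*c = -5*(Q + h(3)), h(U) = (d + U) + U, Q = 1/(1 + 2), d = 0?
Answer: -478/3 ≈ -159.33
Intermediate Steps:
Q = ⅓ (Q = 1/3 = ⅓ ≈ 0.33333)
h(U) = 2*U (h(U) = (0 + U) + U = U + U = 2*U)
c = -19/3 (c = (-5*(⅓ + 2*3))/5 = (-5*(⅓ + 6))/5 = (-5*19/3)/5 = (⅕)*(-95/3) = -19/3 ≈ -6.3333)
(-4*(5 + 3) - 121) + c = (-4*(5 + 3) - 121) - 19/3 = (-4*8 - 121) - 19/3 = (-32 - 121) - 19/3 = -153 - 19/3 = -478/3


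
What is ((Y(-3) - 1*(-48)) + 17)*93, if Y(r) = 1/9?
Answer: 18166/3 ≈ 6055.3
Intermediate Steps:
Y(r) = ⅑
((Y(-3) - 1*(-48)) + 17)*93 = ((⅑ - 1*(-48)) + 17)*93 = ((⅑ + 48) + 17)*93 = (433/9 + 17)*93 = (586/9)*93 = 18166/3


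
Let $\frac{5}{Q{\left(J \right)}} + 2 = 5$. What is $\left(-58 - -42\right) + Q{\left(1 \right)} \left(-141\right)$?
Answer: $-251$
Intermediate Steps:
$Q{\left(J \right)} = \frac{5}{3}$ ($Q{\left(J \right)} = \frac{5}{-2 + 5} = \frac{5}{3}$)
$\left(-58 - -42\right) + Q{\left(1 \right)} \left(-141\right) = \left(-58 - -42\right) + \frac{5}{3} \left(-141\right) = \left(-58 + 42\right) - 235 = -16 - 235 = -251$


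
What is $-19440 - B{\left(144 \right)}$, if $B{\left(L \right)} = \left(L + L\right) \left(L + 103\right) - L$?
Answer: $-90432$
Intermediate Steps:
$B{\left(L \right)} = - L + 2 L \left(103 + L\right)$ ($B{\left(L \right)} = 2 L \left(103 + L\right) - L = - L + 2 L \left(103 + L\right)$)
$-19440 - B{\left(144 \right)} = -19440 - 144 \left(205 + 2 \cdot 144\right) = -19440 - 144 \left(205 + 288\right) = -19440 - 144 \cdot 493 = -19440 - 70992 = -90432$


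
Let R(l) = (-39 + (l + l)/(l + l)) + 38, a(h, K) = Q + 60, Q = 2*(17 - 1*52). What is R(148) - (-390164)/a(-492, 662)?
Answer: -195082/5 ≈ -39016.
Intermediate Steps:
Q = -70 (Q = 2*(17 - 52) = 2*(-35) = -70)
a(h, K) = -10 (a(h, K) = -70 + 60 = -10)
R(l) = 0 (R(l) = (-39 + (2*l)/((2*l))) + 38 = (-39 + (2*l)*(1/(2*l))) + 38 = (-39 + 1) + 38 = -38 + 38 = 0)
R(148) - (-390164)/a(-492, 662) = 0 - (-390164)/(-10) = 0 - (-390164)*(-1)/10 = 0 - 1*195082/5 = 0 - 195082/5 = -195082/5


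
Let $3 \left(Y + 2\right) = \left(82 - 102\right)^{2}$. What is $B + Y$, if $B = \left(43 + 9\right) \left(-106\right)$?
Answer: $- \frac{16142}{3} \approx -5380.7$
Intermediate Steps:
$B = -5512$ ($B = 52 \left(-106\right) = -5512$)
$Y = \frac{394}{3}$ ($Y = -2 + \frac{\left(82 - 102\right)^{2}}{3} = -2 + \frac{\left(-20\right)^{2}}{3} = -2 + \frac{1}{3} \cdot 400 = -2 + \frac{400}{3} = \frac{394}{3} \approx 131.33$)
$B + Y = -5512 + \frac{394}{3} = - \frac{16142}{3}$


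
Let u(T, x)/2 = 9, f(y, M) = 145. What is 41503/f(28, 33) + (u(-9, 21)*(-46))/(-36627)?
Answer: 17474143/61045 ≈ 286.25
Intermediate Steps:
u(T, x) = 18 (u(T, x) = 2*9 = 18)
41503/f(28, 33) + (u(-9, 21)*(-46))/(-36627) = 41503/145 + (18*(-46))/(-36627) = 41503*(1/145) - 828*(-1/36627) = 41503/145 + 276/12209 = 17474143/61045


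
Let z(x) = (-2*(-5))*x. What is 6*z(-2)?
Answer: -120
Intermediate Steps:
z(x) = 10*x
6*z(-2) = 6*(10*(-2)) = 6*(-20) = -120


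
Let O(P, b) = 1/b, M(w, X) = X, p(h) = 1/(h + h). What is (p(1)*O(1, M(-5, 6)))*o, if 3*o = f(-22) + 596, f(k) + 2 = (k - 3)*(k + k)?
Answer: 847/18 ≈ 47.056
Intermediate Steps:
p(h) = 1/(2*h)
f(k) = -2 + 2*k*(-3 + k) (f(k) = -2 + (k - 3)*(k + k) = -2 + (-3 + k)*(2*k) = -2 + 2*k*(-3 + k))
o = 1694/3 (o = ((-2 - 6*(-22) + 2*(-22)**2) + 596)/3 = ((-2 + 132 + 2*484) + 596)/3 = ((-2 + 132 + 968) + 596)/3 = (1098 + 596)/3 = (1/3)*1694 = 1694/3 ≈ 564.67)
(p(1)*O(1, M(-5, 6)))*o = (((1/2)/1)/6)*(1694/3) = (((1/2)*1)*(1/6))*(1694/3) = ((1/2)*(1/6))*(1694/3) = (1/12)*(1694/3) = 847/18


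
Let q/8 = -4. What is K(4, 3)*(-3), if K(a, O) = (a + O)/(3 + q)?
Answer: 21/29 ≈ 0.72414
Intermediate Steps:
q = -32 (q = 8*(-4) = -32)
K(a, O) = -O/29 - a/29 (K(a, O) = (a + O)/(3 - 32) = (O + a)/(-29) = (O + a)*(-1/29) = -O/29 - a/29)
K(4, 3)*(-3) = (-1/29*3 - 1/29*4)*(-3) = (-3/29 - 4/29)*(-3) = -7/29*(-3) = 21/29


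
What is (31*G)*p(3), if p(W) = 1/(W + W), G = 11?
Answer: 341/6 ≈ 56.833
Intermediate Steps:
p(W) = 1/(2*W)
(31*G)*p(3) = (31*11)*((1/2)/3) = 341*((1/2)*(1/3)) = 341*(1/6) = 341/6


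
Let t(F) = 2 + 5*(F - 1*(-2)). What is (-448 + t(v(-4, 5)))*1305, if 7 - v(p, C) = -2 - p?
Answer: -536355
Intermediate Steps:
v(p, C) = 9 + p (v(p, C) = 7 - (-2 - p) = 7 + (2 + p) = 9 + p)
t(F) = 12 + 5*F (t(F) = 2 + 5*(F + 2) = 2 + 5*(2 + F) = 2 + (10 + 5*F) = 12 + 5*F)
(-448 + t(v(-4, 5)))*1305 = (-448 + (12 + 5*(9 - 4)))*1305 = (-448 + (12 + 5*5))*1305 = (-448 + (12 + 25))*1305 = (-448 + 37)*1305 = -411*1305 = -536355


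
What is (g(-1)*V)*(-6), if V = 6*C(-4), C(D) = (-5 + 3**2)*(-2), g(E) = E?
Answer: -288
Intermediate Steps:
C(D) = -8 (C(D) = (-5 + 9)*(-2) = 4*(-2) = -8)
V = -48 (V = 6*(-8) = -48)
(g(-1)*V)*(-6) = -1*(-48)*(-6) = 48*(-6) = -288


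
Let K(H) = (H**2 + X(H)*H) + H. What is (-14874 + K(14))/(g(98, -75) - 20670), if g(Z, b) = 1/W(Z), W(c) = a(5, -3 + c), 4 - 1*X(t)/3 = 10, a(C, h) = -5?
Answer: 74580/103351 ≈ 0.72162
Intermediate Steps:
X(t) = -18 (X(t) = 12 - 3*10 = 12 - 30 = -18)
W(c) = -5
g(Z, b) = -1/5 (g(Z, b) = 1/(-5) = -1/5)
K(H) = H**2 - 17*H (K(H) = (H**2 - 18*H) + H = H**2 - 17*H)
(-14874 + K(14))/(g(98, -75) - 20670) = (-14874 + 14*(-17 + 14))/(-1/5 - 20670) = (-14874 + 14*(-3))/(-103351/5) = (-14874 - 42)*(-5/103351) = -14916*(-5/103351) = 74580/103351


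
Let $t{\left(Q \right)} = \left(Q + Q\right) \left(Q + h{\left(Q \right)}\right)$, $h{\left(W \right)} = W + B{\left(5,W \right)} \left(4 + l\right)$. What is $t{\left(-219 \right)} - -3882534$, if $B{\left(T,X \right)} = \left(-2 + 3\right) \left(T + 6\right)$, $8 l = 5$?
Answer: $\frac{16208379}{4} \approx 4.0521 \cdot 10^{6}$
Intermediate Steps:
$l = \frac{5}{8}$ ($l = \frac{1}{8} \cdot 5 = \frac{5}{8} \approx 0.625$)
$B{\left(T,X \right)} = 6 + T$ ($B{\left(T,X \right)} = 1 \left(6 + T\right) = 6 + T$)
$h{\left(W \right)} = \frac{407}{8} + W$ ($h{\left(W \right)} = W + \left(6 + 5\right) \left(4 + \frac{5}{8}\right) = W + 11 \cdot \frac{37}{8} = W + \frac{407}{8} = \frac{407}{8} + W$)
$t{\left(Q \right)} = 2 Q \left(\frac{407}{8} + 2 Q\right)$ ($t{\left(Q \right)} = \left(Q + Q\right) \left(Q + \left(\frac{407}{8} + Q\right)\right) = 2 Q \left(\frac{407}{8} + 2 Q\right)$)
$t{\left(-219 \right)} - -3882534 = \frac{1}{4} \left(-219\right) \left(407 + 16 \left(-219\right)\right) - -3882534 = \frac{1}{4} \left(-219\right) \left(407 - 3504\right) + 3882534 = \frac{1}{4} \left(-219\right) \left(-3097\right) + 3882534 = \frac{678243}{4} + 3882534 = \frac{16208379}{4}$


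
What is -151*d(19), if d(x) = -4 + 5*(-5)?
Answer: 4379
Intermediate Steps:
d(x) = -29 (d(x) = -4 - 25 = -29)
-151*d(19) = -151*(-29) = 4379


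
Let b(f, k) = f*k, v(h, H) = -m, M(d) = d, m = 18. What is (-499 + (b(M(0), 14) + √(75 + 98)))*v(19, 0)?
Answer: 8982 - 18*√173 ≈ 8745.3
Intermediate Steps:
v(h, H) = -18 (v(h, H) = -1*18 = -18)
(-499 + (b(M(0), 14) + √(75 + 98)))*v(19, 0) = (-499 + (0*14 + √(75 + 98)))*(-18) = (-499 + (0 + √173))*(-18) = (-499 + √173)*(-18) = 8982 - 18*√173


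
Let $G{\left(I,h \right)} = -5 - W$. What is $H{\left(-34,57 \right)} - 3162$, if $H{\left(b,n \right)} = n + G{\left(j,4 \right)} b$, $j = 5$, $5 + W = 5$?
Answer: $-2935$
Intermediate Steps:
$W = 0$ ($W = -5 + 5 = 0$)
$G{\left(I,h \right)} = -5$ ($G{\left(I,h \right)} = -5 - 0 = -5 + 0 = -5$)
$H{\left(b,n \right)} = n - 5 b$
$H{\left(-34,57 \right)} - 3162 = \left(57 - -170\right) - 3162 = \left(57 + 170\right) - 3162 = 227 - 3162 = -2935$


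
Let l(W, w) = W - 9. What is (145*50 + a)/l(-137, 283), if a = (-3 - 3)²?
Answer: -3643/73 ≈ -49.904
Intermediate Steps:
l(W, w) = -9 + W
a = 36 (a = (-6)² = 36)
(145*50 + a)/l(-137, 283) = (145*50 + 36)/(-9 - 137) = (7250 + 36)/(-146) = 7286*(-1/146) = -3643/73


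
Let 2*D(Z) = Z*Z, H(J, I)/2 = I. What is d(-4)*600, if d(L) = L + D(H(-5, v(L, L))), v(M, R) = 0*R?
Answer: -2400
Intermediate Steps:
v(M, R) = 0
H(J, I) = 2*I
D(Z) = Z**2/2 (D(Z) = (Z*Z)/2 = Z**2/2)
d(L) = L (d(L) = L + (2*0)**2/2 = L + (1/2)*0**2 = L + (1/2)*0 = L + 0 = L)
d(-4)*600 = -4*600 = -2400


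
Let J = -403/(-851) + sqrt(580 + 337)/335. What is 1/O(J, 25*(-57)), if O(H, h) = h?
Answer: -1/1425 ≈ -0.00070175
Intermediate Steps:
J = 403/851 + sqrt(917)/335 (J = -403*(-1/851) + sqrt(917)*(1/335) = 403/851 + sqrt(917)/335 ≈ 0.56395)
1/O(J, 25*(-57)) = 1/(25*(-57)) = 1/(-1425) = -1/1425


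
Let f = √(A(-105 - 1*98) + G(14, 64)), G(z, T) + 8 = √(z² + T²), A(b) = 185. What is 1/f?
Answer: (177 + 2*√1073)^(-½) ≈ 0.064214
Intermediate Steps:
G(z, T) = -8 + √(T² + z²) (G(z, T) = -8 + √(z² + T²) = -8 + √(T² + z²))
f = √(177 + 2*√1073) (f = √(185 + (-8 + √(64² + 14²))) = √(185 + (-8 + √(4096 + 196))) = √(185 + (-8 + √4292)) = √(185 + (-8 + 2*√1073)) = √(177 + 2*√1073) ≈ 15.573)
1/f = 1/(√(177 + 2*√1073)) = (177 + 2*√1073)^(-½)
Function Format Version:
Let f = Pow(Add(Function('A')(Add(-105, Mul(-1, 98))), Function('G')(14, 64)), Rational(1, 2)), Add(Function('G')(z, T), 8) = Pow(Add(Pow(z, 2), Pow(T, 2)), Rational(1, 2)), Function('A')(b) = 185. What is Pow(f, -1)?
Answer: Pow(Add(177, Mul(2, Pow(1073, Rational(1, 2)))), Rational(-1, 2)) ≈ 0.064214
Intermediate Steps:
Function('G')(z, T) = Add(-8, Pow(Add(Pow(T, 2), Pow(z, 2)), Rational(1, 2))) (Function('G')(z, T) = Add(-8, Pow(Add(Pow(z, 2), Pow(T, 2)), Rational(1, 2))) = Add(-8, Pow(Add(Pow(T, 2), Pow(z, 2)), Rational(1, 2))))
f = Pow(Add(177, Mul(2, Pow(1073, Rational(1, 2)))), Rational(1, 2)) (f = Pow(Add(185, Add(-8, Pow(Add(Pow(64, 2), Pow(14, 2)), Rational(1, 2)))), Rational(1, 2)) = Pow(Add(185, Add(-8, Pow(Add(4096, 196), Rational(1, 2)))), Rational(1, 2)) = Pow(Add(185, Add(-8, Pow(4292, Rational(1, 2)))), Rational(1, 2)) = Pow(Add(185, Add(-8, Mul(2, Pow(1073, Rational(1, 2))))), Rational(1, 2)) = Pow(Add(177, Mul(2, Pow(1073, Rational(1, 2)))), Rational(1, 2)) ≈ 15.573)
Pow(f, -1) = Pow(Pow(Add(177, Mul(2, Pow(1073, Rational(1, 2)))), Rational(1, 2)), -1) = Pow(Add(177, Mul(2, Pow(1073, Rational(1, 2)))), Rational(-1, 2))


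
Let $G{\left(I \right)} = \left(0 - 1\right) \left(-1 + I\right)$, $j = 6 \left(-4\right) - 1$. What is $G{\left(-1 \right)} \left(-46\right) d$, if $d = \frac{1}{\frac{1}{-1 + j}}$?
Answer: $2392$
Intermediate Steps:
$j = -25$ ($j = -24 - 1 = -25$)
$G{\left(I \right)} = 1 - I$ ($G{\left(I \right)} = - (-1 + I) = 1 - I$)
$d = -26$ ($d = \frac{1}{\frac{1}{-1 - 25}} = \frac{1}{\frac{1}{-26}} = \frac{1}{- \frac{1}{26}} = -26$)
$G{\left(-1 \right)} \left(-46\right) d = \left(1 - -1\right) \left(-46\right) \left(-26\right) = \left(1 + 1\right) \left(-46\right) \left(-26\right) = 2 \left(-46\right) \left(-26\right) = \left(-92\right) \left(-26\right) = 2392$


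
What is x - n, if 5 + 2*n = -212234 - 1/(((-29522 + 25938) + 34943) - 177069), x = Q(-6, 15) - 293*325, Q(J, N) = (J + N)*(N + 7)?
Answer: 3232576349/291420 ≈ 11093.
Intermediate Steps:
Q(J, N) = (7 + N)*(J + N) (Q(J, N) = (J + N)*(7 + N) = (7 + N)*(J + N))
x = -95027 (x = (15² + 7*(-6) + 7*15 - 6*15) - 293*325 = (225 - 42 + 105 - 90) - 95225 = 198 - 95225 = -95027)
n = -30925344689/291420 (n = -5/2 + (-212234 - 1/(((-29522 + 25938) + 34943) - 177069))/2 = -5/2 + (-212234 - 1/((-3584 + 34943) - 177069))/2 = -5/2 + (-212234 - 1/(31359 - 177069))/2 = -5/2 + (-212234 - 1/(-145710))/2 = -5/2 + (-212234 - 1*(-1/145710))/2 = -5/2 + (-212234 + 1/145710)/2 = -5/2 + (½)*(-30924616139/145710) = -5/2 - 30924616139/291420 = -30925344689/291420 ≈ -1.0612e+5)
x - n = -95027 - 1*(-30925344689/291420) = -95027 + 30925344689/291420 = 3232576349/291420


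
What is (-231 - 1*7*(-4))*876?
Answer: -177828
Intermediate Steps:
(-231 - 1*7*(-4))*876 = (-231 - 7*(-4))*876 = (-231 + 28)*876 = -203*876 = -177828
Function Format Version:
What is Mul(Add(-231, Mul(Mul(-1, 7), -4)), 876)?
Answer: -177828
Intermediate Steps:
Mul(Add(-231, Mul(Mul(-1, 7), -4)), 876) = Mul(Add(-231, Mul(-7, -4)), 876) = Mul(Add(-231, 28), 876) = Mul(-203, 876) = -177828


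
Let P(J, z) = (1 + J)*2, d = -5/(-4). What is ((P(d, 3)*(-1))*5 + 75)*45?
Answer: 4725/2 ≈ 2362.5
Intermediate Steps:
d = 5/4 (d = -5*(-1/4) = 5/4 ≈ 1.2500)
P(J, z) = 2 + 2*J
((P(d, 3)*(-1))*5 + 75)*45 = (((2 + 2*(5/4))*(-1))*5 + 75)*45 = (((2 + 5/2)*(-1))*5 + 75)*45 = (((9/2)*(-1))*5 + 75)*45 = (-9/2*5 + 75)*45 = (-45/2 + 75)*45 = (105/2)*45 = 4725/2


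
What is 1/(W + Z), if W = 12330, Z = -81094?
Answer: -1/68764 ≈ -1.4542e-5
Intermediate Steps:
1/(W + Z) = 1/(12330 - 81094) = 1/(-68764) = -1/68764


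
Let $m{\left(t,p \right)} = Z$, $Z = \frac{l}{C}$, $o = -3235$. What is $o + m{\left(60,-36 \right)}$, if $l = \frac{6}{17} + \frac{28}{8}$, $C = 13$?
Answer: $- \frac{1429739}{442} \approx -3234.7$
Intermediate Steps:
$l = \frac{131}{34}$ ($l = 6 \cdot \frac{1}{17} + 28 \cdot \frac{1}{8} = \frac{6}{17} + \frac{7}{2} = \frac{131}{34} \approx 3.8529$)
$Z = \frac{131}{442}$ ($Z = \frac{131}{34 \cdot 13} = \frac{131}{34} \cdot \frac{1}{13} = \frac{131}{442} \approx 0.29638$)
$m{\left(t,p \right)} = \frac{131}{442}$
$o + m{\left(60,-36 \right)} = -3235 + \frac{131}{442} = - \frac{1429739}{442}$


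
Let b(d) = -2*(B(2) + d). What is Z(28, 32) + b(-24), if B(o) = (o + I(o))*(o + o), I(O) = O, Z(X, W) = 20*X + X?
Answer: 604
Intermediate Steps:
Z(X, W) = 21*X
B(o) = 4*o² (B(o) = (o + o)*(o + o) = (2*o)*(2*o) = 4*o²)
b(d) = -32 - 2*d (b(d) = -2*(4*2² + d) = -2*(4*4 + d) = -2*(16 + d) = -32 - 2*d)
Z(28, 32) + b(-24) = 21*28 + (-32 - 2*(-24)) = 588 + (-32 + 48) = 588 + 16 = 604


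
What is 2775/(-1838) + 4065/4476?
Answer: -824905/1371148 ≈ -0.60162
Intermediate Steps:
2775/(-1838) + 4065/4476 = 2775*(-1/1838) + 4065*(1/4476) = -2775/1838 + 1355/1492 = -824905/1371148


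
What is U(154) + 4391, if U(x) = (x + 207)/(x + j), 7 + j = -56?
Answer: 399942/91 ≈ 4395.0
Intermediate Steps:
j = -63 (j = -7 - 56 = -63)
U(x) = (207 + x)/(-63 + x) (U(x) = (x + 207)/(x - 63) = (207 + x)/(-63 + x))
U(154) + 4391 = (207 + 154)/(-63 + 154) + 4391 = 361/91 + 4391 = 399942/91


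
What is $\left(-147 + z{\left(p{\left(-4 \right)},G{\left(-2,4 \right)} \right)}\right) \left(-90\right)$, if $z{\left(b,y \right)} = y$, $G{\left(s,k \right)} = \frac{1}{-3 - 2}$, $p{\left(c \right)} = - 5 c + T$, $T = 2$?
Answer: $13248$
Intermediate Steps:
$p{\left(c \right)} = 2 - 5 c$ ($p{\left(c \right)} = - 5 c + 2 = 2 - 5 c$)
$G{\left(s,k \right)} = - \frac{1}{5}$ ($G{\left(s,k \right)} = \frac{1}{-5} = - \frac{1}{5}$)
$\left(-147 + z{\left(p{\left(-4 \right)},G{\left(-2,4 \right)} \right)}\right) \left(-90\right) = \left(-147 - \frac{1}{5}\right) \left(-90\right) = \left(- \frac{736}{5}\right) \left(-90\right) = 13248$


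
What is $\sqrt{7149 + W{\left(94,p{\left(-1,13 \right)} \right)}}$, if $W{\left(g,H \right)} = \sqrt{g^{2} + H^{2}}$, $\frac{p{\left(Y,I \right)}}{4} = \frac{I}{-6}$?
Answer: $\frac{\sqrt{64341 + 30 \sqrt{802}}}{3} \approx 85.108$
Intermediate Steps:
$p{\left(Y,I \right)} = - \frac{2 I}{3}$ ($p{\left(Y,I \right)} = 4 \frac{I}{-6} = 4 I \left(- \frac{1}{6}\right) = 4 \left(- \frac{I}{6}\right) = - \frac{2 I}{3}$)
$W{\left(g,H \right)} = \sqrt{H^{2} + g^{2}}$
$\sqrt{7149 + W{\left(94,p{\left(-1,13 \right)} \right)}} = \sqrt{7149 + \sqrt{\left(\left(- \frac{2}{3}\right) 13\right)^{2} + 94^{2}}} = \sqrt{7149 + \sqrt{\left(- \frac{26}{3}\right)^{2} + 8836}} = \sqrt{7149 + \sqrt{\frac{676}{9} + 8836}} = \sqrt{7149 + \sqrt{\frac{80200}{9}}} = \sqrt{7149 + \frac{10 \sqrt{802}}{3}}$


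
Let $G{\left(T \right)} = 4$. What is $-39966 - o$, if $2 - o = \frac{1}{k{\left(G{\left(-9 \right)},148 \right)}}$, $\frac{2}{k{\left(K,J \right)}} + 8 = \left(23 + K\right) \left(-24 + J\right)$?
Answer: $-38298$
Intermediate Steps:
$k{\left(K,J \right)} = \frac{2}{-8 + \left(-24 + J\right) \left(23 + K\right)}$ ($k{\left(K,J \right)} = \frac{2}{-8 + \left(23 + K\right) \left(-24 + J\right)} = \frac{2}{-8 + \left(-24 + J\right) \left(23 + K\right)}$)
$o = -1668$ ($o = 2 - \frac{1}{2 \frac{1}{-560 - 96 + 23 \cdot 148 + 148 \cdot 4}} = 2 - \frac{1}{2 \frac{1}{-560 - 96 + 3404 + 592}} = 2 - \frac{1}{2 \cdot \frac{1}{3340}} = 2 - \frac{1}{\frac{1}{1670}} = 2 - 1670 = -1668$)
$-39966 - o = -39966 - -1668 = -39966 + 1668 = -38298$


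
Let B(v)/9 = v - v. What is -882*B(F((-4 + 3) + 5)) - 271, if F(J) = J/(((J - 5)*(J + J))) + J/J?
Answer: -271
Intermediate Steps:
F(J) = 1 + 1/(2*(-5 + J)) (F(J) = J/(((-5 + J)*(2*J))) + 1 = J/((2*J*(-5 + J))) + 1 = J*(1/(2*J*(-5 + J))) + 1 = 1/(2*(-5 + J)) + 1 = 1 + 1/(2*(-5 + J)))
B(v) = 0 (B(v) = 9*(v - v) = 9*0 = 0)
-882*B(F((-4 + 3) + 5)) - 271 = -882*0 - 271 = 0 - 271 = -271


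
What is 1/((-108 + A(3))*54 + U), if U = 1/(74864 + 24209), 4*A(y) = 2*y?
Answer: -99073/569768822 ≈ -0.00017388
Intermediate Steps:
A(y) = y/2 (A(y) = (2*y)/4 = y/2)
U = 1/99073 ≈ 1.0094e-5
1/((-108 + A(3))*54 + U) = 1/((-108 + (½)*3)*54 + 1/99073) = 1/((-108 + 3/2)*54 + 1/99073) = 1/(-213/2*54 + 1/99073) = 1/(-5751 + 1/99073) = 1/(-569768822/99073) = -99073/569768822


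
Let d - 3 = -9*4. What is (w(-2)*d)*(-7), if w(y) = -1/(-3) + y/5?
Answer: -77/5 ≈ -15.400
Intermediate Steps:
d = -33 (d = 3 - 9*4 = 3 - 36 = -33)
w(y) = ⅓ + y/5 (w(y) = -1*(-⅓) + y*(⅕) = ⅓ + y/5)
(w(-2)*d)*(-7) = ((⅓ + (⅕)*(-2))*(-33))*(-7) = ((⅓ - ⅖)*(-33))*(-7) = -1/15*(-33)*(-7) = (11/5)*(-7) = -77/5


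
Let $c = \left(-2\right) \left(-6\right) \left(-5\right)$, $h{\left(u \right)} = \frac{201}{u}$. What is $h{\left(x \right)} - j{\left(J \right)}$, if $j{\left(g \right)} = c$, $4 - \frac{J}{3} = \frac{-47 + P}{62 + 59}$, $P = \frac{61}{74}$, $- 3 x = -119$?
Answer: $\frac{7743}{119} \approx 65.067$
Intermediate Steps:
$x = \frac{119}{3}$ ($x = \left(- \frac{1}{3}\right) \left(-119\right) = \frac{119}{3} \approx 39.667$)
$P = \frac{61}{74}$ ($P = 61 \cdot \frac{1}{74} = \frac{61}{74} \approx 0.82432$)
$c = -60$ ($c = 12 \left(-5\right) = -60$)
$J = \frac{117699}{8954}$ ($J = 12 - 3 \frac{-47 + \frac{61}{74}}{62 + 59} = 12 - 3 \left(- \frac{3417}{74 \cdot 121}\right) = 12 - 3 \left(\left(- \frac{3417}{74}\right) \frac{1}{121}\right) = 12 - - \frac{10251}{8954} = 12 + \frac{10251}{8954} = \frac{117699}{8954} \approx 13.145$)
$j{\left(g \right)} = -60$
$h{\left(x \right)} - j{\left(J \right)} = \frac{201}{\frac{119}{3}} - -60 = 201 \cdot \frac{3}{119} + 60 = \frac{603}{119} + 60 = \frac{7743}{119}$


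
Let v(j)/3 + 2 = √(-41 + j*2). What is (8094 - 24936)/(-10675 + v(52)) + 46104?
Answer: 2629935732789/57041597 + 75789*√7/57041597 ≈ 46106.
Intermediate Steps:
v(j) = -6 + 3*√(-41 + 2*j) (v(j) = -6 + 3*√(-41 + j*2) = -6 + 3*√(-41 + 2*j))
(8094 - 24936)/(-10675 + v(52)) + 46104 = (8094 - 24936)/(-10675 + (-6 + 3*√(-41 + 2*52))) + 46104 = -16842/(-10675 + (-6 + 3*√(-41 + 104))) + 46104 = -16842/(-10675 + (-6 + 3*√63)) + 46104 = -16842/(-10675 + (-6 + 3*(3*√7))) + 46104 = -16842/(-10675 + (-6 + 9*√7)) + 46104 = -16842/(-10681 + 9*√7) + 46104 = 46104 - 16842/(-10681 + 9*√7)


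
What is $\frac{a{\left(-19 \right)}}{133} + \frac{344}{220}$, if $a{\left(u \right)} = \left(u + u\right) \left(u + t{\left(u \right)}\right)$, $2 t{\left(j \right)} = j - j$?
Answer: $\frac{2692}{385} \approx 6.9922$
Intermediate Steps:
$t{\left(j \right)} = 0$ ($t{\left(j \right)} = \frac{j - j}{2} = \frac{1}{2} \cdot 0 = 0$)
$a{\left(u \right)} = 2 u^{2}$ ($a{\left(u \right)} = \left(u + u\right) \left(u + 0\right) = 2 u u = 2 u^{2}$)
$\frac{a{\left(-19 \right)}}{133} + \frac{344}{220} = \frac{2 \left(-19\right)^{2}}{133} + \frac{344}{220} = 2 \cdot 361 \cdot \frac{1}{133} + 344 \cdot \frac{1}{220} = 722 \cdot \frac{1}{133} + \frac{86}{55} = \frac{38}{7} + \frac{86}{55} = \frac{2692}{385}$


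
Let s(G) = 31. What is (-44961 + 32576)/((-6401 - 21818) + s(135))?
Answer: 12385/28188 ≈ 0.43937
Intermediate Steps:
(-44961 + 32576)/((-6401 - 21818) + s(135)) = (-44961 + 32576)/((-6401 - 21818) + 31) = -12385/(-28219 + 31) = -12385/(-28188) = -12385*(-1/28188) = 12385/28188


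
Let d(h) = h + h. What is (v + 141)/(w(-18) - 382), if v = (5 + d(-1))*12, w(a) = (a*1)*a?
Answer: -177/58 ≈ -3.0517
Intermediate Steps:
d(h) = 2*h
w(a) = a² (w(a) = a*a = a²)
v = 36 (v = (5 + 2*(-1))*12 = (5 - 2)*12 = 3*12 = 36)
(v + 141)/(w(-18) - 382) = (36 + 141)/((-18)² - 382) = 177/(324 - 382) = 177/(-58) = 177*(-1/58) = -177/58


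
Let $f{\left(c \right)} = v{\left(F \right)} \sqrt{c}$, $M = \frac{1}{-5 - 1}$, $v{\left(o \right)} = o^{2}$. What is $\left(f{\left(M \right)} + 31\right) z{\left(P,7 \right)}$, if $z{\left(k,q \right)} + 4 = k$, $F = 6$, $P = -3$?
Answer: $-217 - 42 i \sqrt{6} \approx -217.0 - 102.88 i$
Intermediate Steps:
$z{\left(k,q \right)} = -4 + k$
$M = - \frac{1}{6}$ ($M = \frac{1}{-6} = - \frac{1}{6} \approx -0.16667$)
$f{\left(c \right)} = 36 \sqrt{c}$ ($f{\left(c \right)} = 6^{2} \sqrt{c} = 36 \sqrt{c}$)
$\left(f{\left(M \right)} + 31\right) z{\left(P,7 \right)} = \left(36 \sqrt{- \frac{1}{6}} + 31\right) \left(-4 - 3\right) = \left(36 \frac{i \sqrt{6}}{6} + 31\right) \left(-7\right) = \left(6 i \sqrt{6} + 31\right) \left(-7\right) = \left(31 + 6 i \sqrt{6}\right) \left(-7\right) = -217 - 42 i \sqrt{6}$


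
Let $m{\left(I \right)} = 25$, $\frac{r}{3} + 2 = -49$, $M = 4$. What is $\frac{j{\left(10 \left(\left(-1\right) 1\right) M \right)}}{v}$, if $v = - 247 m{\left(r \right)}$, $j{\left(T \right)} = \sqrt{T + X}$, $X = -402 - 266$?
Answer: $- \frac{2 i \sqrt{177}}{6175} \approx - 0.004309 i$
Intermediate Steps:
$r = -153$ ($r = -6 + 3 \left(-49\right) = -6 - 147 = -153$)
$X = -668$ ($X = -402 - 266 = -668$)
$j{\left(T \right)} = \sqrt{-668 + T}$ ($j{\left(T \right)} = \sqrt{T - 668} = \sqrt{-668 + T}$)
$v = -6175$ ($v = \left(-247\right) 25 = -6175$)
$\frac{j{\left(10 \left(\left(-1\right) 1\right) M \right)}}{v} = \frac{\sqrt{-668 + 10 \left(\left(-1\right) 1\right) 4}}{-6175} = \sqrt{-668 + 10 \left(-1\right) 4} \left(- \frac{1}{6175}\right) = \sqrt{-668 - 40} \left(- \frac{1}{6175}\right) = \sqrt{-708} \left(- \frac{1}{6175}\right) = 2 i \sqrt{177} \left(- \frac{1}{6175}\right) = - \frac{2 i \sqrt{177}}{6175}$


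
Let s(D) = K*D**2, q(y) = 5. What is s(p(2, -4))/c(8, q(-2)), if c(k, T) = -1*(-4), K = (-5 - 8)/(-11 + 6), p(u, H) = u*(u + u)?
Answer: 208/5 ≈ 41.600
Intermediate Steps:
p(u, H) = 2*u**2 (p(u, H) = u*(2*u) = 2*u**2)
K = 13/5 (K = -13/(-5) = -13*(-1/5) = 13/5 ≈ 2.6000)
c(k, T) = 4
s(D) = 13*D**2/5
s(p(2, -4))/c(8, q(-2)) = (13*(2*2**2)**2/5)/4 = (13*(2*4)**2/5)*(1/4) = ((13/5)*8**2)*(1/4) = ((13/5)*64)*(1/4) = (832/5)*(1/4) = 208/5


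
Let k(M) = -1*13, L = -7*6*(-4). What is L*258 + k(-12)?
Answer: 43331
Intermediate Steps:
L = 168 (L = -42*(-4) = 168)
k(M) = -13
L*258 + k(-12) = 168*258 - 13 = 43344 - 13 = 43331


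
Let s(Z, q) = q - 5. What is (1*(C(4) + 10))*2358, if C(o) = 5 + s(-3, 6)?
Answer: 37728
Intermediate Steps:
s(Z, q) = -5 + q
C(o) = 6 (C(o) = 5 + (-5 + 6) = 5 + 1 = 6)
(1*(C(4) + 10))*2358 = (1*(6 + 10))*2358 = (1*16)*2358 = 16*2358 = 37728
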